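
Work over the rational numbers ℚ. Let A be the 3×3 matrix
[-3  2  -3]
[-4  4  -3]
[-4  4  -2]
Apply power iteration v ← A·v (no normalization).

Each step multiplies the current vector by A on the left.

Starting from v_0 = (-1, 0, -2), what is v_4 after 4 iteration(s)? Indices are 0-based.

v_0 = (-1, 0, -2).
v_1 = A·v_0 = (9, 10, 8).
v_2 = A·v_1 = (-31, -20, -12).
v_3 = A·v_2 = (89, 80, 68).
v_4 = A·v_3 = (-311, -240, -172).

v_4 = (-311, -240, -172)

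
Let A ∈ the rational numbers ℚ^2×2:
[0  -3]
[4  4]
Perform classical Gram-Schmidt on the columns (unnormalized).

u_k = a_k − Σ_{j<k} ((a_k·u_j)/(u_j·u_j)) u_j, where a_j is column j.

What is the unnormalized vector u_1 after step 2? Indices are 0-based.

Step 1: u_0 = a_0 = (0, 4).
Step 2: u_1 = a_1 − (1)·u_0 = (-3, 0).

u_1 = (-3, 0)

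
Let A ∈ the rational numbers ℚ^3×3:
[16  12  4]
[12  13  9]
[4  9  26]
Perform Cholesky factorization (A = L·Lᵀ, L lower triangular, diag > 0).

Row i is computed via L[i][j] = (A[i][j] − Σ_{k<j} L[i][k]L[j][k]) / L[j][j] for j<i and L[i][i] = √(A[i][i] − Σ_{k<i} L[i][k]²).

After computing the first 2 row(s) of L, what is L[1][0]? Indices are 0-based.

L[1][0] = 3

Step 1: L[0][0] = √(16) = 4.
  L[1][0] = (12) / L[0][0] = 3.
Step 2: L[1][1] = √(4) = 2.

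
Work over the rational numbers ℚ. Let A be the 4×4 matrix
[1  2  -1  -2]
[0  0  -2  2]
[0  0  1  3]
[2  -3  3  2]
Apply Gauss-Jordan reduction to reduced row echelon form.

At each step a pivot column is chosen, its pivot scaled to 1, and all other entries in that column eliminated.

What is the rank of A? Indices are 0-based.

[1] R0 /= 1  ⇒  (1, 2, -1, -2)
     R3 -= 2·R0  ⇒  (0, -7, 5, 6)
[2] R1 <-> R3
[2] R1 /= -7  ⇒  (0, 1, -5/7, -6/7)
     R0 -= 2·R1  ⇒  (1, 0, 3/7, -2/7)
[3] R2 /= 1  ⇒  (0, 0, 1, 3)
     R0 -= 3/7·R2  ⇒  (1, 0, 0, -11/7)
     R1 -= -5/7·R2  ⇒  (0, 1, 0, 9/7)
     R3 -= -2·R2  ⇒  (0, 0, 0, 8)
[4] R3 /= 8  ⇒  (0, 0, 0, 1)
     R0 -= -11/7·R3  ⇒  (1, 0, 0, 0)
     R1 -= 9/7·R3  ⇒  (0, 1, 0, 0)
     R2 -= 3·R3  ⇒  (0, 0, 1, 0)

rank = 4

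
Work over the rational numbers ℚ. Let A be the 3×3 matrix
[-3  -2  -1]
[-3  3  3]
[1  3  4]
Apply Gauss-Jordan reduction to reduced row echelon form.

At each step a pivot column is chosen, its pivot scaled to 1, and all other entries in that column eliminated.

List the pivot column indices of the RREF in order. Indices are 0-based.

pivot(0,0)=-3: scale R0 → (1, 2/3, 1/3)
  clear (1,0): R1 −= (-3)R0 → (0, 5, 4)
  clear (2,0): R2 −= (1)R0 → (0, 7/3, 11/3)
pivot(1,1)=5: scale R1 → (0, 1, 4/5)
  clear (0,1): R0 −= (2/3)R1 → (1, 0, -1/5)
  clear (2,1): R2 −= (7/3)R1 → (0, 0, 9/5)
pivot(2,2)=9/5: scale R2 → (0, 0, 1)
  clear (0,2): R0 −= (-1/5)R2 → (1, 0, 0)
  clear (1,2): R1 −= (4/5)R2 → (0, 1, 0)

pivot columns: 0, 1, 2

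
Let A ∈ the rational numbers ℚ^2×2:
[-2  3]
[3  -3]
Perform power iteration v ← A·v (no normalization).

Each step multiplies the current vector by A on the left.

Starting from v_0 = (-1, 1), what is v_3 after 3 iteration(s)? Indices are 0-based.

v_3 = (155, -183)

v_0 = (-1, 1).
v_1 = A·v_0 = (5, -6).
v_2 = A·v_1 = (-28, 33).
v_3 = A·v_2 = (155, -183).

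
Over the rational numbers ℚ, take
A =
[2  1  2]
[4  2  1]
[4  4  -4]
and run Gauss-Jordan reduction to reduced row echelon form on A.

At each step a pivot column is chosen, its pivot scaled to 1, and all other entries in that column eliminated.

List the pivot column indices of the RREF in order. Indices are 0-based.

[1] R0 /= 2  ⇒  (1, 1/2, 1)
     R1 -= 4·R0  ⇒  (0, 0, -3)
     R2 -= 4·R0  ⇒  (0, 2, -8)
[2] R1 <-> R2
[2] R1 /= 2  ⇒  (0, 1, -4)
     R0 -= 1/2·R1  ⇒  (1, 0, 3)
[3] R2 /= -3  ⇒  (0, 0, 1)
     R0 -= 3·R2  ⇒  (1, 0, 0)
     R1 -= -4·R2  ⇒  (0, 1, 0)

pivot columns: 0, 1, 2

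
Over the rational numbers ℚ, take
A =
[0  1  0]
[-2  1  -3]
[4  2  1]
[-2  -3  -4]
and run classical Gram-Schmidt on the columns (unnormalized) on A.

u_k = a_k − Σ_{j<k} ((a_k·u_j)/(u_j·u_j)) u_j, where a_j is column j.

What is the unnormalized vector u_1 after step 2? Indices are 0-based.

Step 1: u_0 = a_0 = (0, -2, 4, -2).
Step 2: u_1 = a_1 − (1/2)·u_0 = (1, 2, 0, -2).

u_1 = (1, 2, 0, -2)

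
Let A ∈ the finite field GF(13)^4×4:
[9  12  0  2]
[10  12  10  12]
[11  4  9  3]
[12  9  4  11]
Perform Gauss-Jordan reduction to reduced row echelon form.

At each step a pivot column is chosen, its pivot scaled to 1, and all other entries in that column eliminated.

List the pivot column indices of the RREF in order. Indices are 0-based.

pivot(0,0)=9: scale R0 → (1, 10, 0, 6)
  clear (1,0): R1 −= (10)R0 → (0, 3, 10, 4)
  clear (2,0): R2 −= (11)R0 → (0, 11, 9, 2)
  clear (3,0): R3 −= (12)R0 → (0, 6, 4, 4)
pivot(1,1)=3: scale R1 → (0, 1, 12, 10)
  clear (0,1): R0 −= (10)R1 → (1, 0, 10, 10)
  clear (2,1): R2 −= (11)R1 → (0, 0, 7, 9)
  clear (3,1): R3 −= (6)R1 → (0, 0, 10, 9)
pivot(2,2)=7: scale R2 → (0, 0, 1, 5)
  clear (0,2): R0 −= (10)R2 → (1, 0, 0, 12)
  clear (1,2): R1 −= (12)R2 → (0, 1, 0, 2)
  clear (3,2): R3 −= (10)R2 → (0, 0, 0, 11)
pivot(3,3)=11: scale R3 → (0, 0, 0, 1)
  clear (0,3): R0 −= (12)R3 → (1, 0, 0, 0)
  clear (1,3): R1 −= (2)R3 → (0, 1, 0, 0)
  clear (2,3): R2 −= (5)R3 → (0, 0, 1, 0)

pivot columns: 0, 1, 2, 3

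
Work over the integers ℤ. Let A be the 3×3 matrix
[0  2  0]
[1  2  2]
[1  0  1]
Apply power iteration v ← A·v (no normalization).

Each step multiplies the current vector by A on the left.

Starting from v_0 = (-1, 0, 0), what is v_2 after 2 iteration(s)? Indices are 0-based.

v_0 = (-1, 0, 0).
v_1 = A·v_0 = (0, -1, -1).
v_2 = A·v_1 = (-2, -4, -1).

v_2 = (-2, -4, -1)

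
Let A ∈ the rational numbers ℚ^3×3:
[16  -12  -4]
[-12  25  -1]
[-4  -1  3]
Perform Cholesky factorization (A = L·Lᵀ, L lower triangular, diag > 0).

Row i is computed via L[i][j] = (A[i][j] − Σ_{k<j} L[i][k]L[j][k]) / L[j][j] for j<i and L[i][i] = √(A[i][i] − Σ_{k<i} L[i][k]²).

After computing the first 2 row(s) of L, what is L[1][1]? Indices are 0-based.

Step 1: L[0][0] = √(16) = 4.
  L[1][0] = (-12) / L[0][0] = -3.
Step 2: L[1][1] = √(16) = 4.

L[1][1] = 4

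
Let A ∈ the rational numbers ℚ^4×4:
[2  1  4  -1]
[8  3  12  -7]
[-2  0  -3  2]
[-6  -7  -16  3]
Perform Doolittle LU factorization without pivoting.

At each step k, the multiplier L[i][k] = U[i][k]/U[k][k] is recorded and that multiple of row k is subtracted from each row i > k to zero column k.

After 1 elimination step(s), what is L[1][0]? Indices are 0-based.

L[1][0] = 4

[col 0] pivot 2
  R1 -= 4*R0 → (0, -1, -4, -3)  (L[1][0] := 4)
  R2 -= -1*R0 → (0, 1, 1, 1)  (L[2][0] := -1)
  R3 -= -3*R0 → (0, -4, -4, 0)  (L[3][0] := -3)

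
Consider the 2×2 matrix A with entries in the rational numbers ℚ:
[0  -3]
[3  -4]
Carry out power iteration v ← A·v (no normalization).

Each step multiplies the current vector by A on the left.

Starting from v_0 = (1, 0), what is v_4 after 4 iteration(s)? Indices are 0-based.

v_0 = (1, 0).
v_1 = A·v_0 = (0, 3).
v_2 = A·v_1 = (-9, -12).
v_3 = A·v_2 = (36, 21).
v_4 = A·v_3 = (-63, 24).

v_4 = (-63, 24)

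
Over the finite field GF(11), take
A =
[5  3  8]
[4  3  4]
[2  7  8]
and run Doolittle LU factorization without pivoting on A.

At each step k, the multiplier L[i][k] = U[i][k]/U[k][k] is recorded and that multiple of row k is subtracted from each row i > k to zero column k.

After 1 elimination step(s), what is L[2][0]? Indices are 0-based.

k=0: U[0][0]=5
  eliminate (1,0): mult=3, new row 1: (0, 5, 2); set L[1][0]=3
  eliminate (2,0): mult=7, new row 2: (0, 8, 7); set L[2][0]=7

L[2][0] = 7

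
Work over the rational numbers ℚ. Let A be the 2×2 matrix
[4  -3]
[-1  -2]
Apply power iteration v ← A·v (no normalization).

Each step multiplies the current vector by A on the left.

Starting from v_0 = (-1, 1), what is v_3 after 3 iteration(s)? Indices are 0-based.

v_3 = (-127, 7)

v_0 = (-1, 1).
v_1 = A·v_0 = (-7, -1).
v_2 = A·v_1 = (-25, 9).
v_3 = A·v_2 = (-127, 7).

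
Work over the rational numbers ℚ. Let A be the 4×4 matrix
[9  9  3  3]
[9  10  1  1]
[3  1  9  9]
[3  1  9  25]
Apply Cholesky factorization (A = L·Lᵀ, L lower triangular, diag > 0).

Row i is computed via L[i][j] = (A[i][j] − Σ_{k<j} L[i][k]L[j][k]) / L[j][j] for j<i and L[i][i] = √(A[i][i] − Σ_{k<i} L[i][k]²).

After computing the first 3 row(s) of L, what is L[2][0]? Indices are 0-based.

Step 1: L[0][0] = √(9) = 3.
  L[1][0] = (9) / L[0][0] = 3.
Step 2: L[1][1] = √(1) = 1.
  L[2][0] = (3) / L[0][0] = 1.
  L[2][1] = (-2) / L[1][1] = -2.
Step 3: L[2][2] = √(4) = 2.

L[2][0] = 1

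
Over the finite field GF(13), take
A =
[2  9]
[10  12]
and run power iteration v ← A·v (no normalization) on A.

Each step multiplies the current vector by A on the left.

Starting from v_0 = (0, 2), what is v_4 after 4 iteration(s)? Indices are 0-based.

v_4 = (2, 11)

v_0 = (0, 2).
v_1 = A·v_0 = (5, 11).
v_2 = A·v_1 = (5, 0).
v_3 = A·v_2 = (10, 11).
v_4 = A·v_3 = (2, 11).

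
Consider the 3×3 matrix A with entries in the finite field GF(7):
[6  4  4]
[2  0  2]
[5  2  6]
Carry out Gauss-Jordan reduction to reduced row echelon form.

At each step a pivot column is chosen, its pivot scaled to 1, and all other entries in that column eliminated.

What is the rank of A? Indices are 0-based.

rank = 3

pivot(0,0)=6: scale R0 → (1, 3, 3)
  clear (1,0): R1 −= (2)R0 → (0, 1, 3)
  clear (2,0): R2 −= (5)R0 → (0, 1, 5)
pivot(1,1)=1: scale R1 → (0, 1, 3)
  clear (0,1): R0 −= (3)R1 → (1, 0, 1)
  clear (2,1): R2 −= (1)R1 → (0, 0, 2)
pivot(2,2)=2: scale R2 → (0, 0, 1)
  clear (0,2): R0 −= (1)R2 → (1, 0, 0)
  clear (1,2): R1 −= (3)R2 → (0, 1, 0)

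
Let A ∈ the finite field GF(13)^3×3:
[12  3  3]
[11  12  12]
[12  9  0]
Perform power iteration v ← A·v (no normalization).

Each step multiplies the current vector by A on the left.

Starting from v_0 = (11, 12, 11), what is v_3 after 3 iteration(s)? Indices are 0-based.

v_3 = (11, 6, 2)

v_0 = (11, 12, 11).
v_1 = A·v_0 = (6, 7, 6).
v_2 = A·v_1 = (7, 1, 5).
v_3 = A·v_2 = (11, 6, 2).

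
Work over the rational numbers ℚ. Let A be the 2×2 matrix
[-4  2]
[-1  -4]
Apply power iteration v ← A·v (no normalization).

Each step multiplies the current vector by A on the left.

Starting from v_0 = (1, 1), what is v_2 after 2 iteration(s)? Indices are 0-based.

v_0 = (1, 1).
v_1 = A·v_0 = (-2, -5).
v_2 = A·v_1 = (-2, 22).

v_2 = (-2, 22)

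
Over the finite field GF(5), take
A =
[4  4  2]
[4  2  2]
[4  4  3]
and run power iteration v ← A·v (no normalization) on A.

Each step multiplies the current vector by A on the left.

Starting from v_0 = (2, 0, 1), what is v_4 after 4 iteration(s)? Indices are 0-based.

v_0 = (2, 0, 1).
v_1 = A·v_0 = (0, 0, 1).
v_2 = A·v_1 = (2, 2, 3).
v_3 = A·v_2 = (2, 3, 0).
v_4 = A·v_3 = (0, 4, 0).

v_4 = (0, 4, 0)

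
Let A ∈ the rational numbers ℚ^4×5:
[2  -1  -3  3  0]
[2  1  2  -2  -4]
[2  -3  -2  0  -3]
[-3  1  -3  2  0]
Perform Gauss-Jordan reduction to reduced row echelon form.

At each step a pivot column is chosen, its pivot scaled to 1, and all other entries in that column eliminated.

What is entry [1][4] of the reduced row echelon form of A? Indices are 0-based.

M[1][4] = -49/37

[1] R0 /= 2  ⇒  (1, -1/2, -3/2, 3/2, 0)
     R1 -= 2·R0  ⇒  (0, 2, 5, -5, -4)
     R2 -= 2·R0  ⇒  (0, -2, 1, -3, -3)
     R3 -= -3·R0  ⇒  (0, -1/2, -15/2, 13/2, 0)
[2] R1 /= 2  ⇒  (0, 1, 5/2, -5/2, -2)
     R0 -= -1/2·R1  ⇒  (1, 0, -1/4, 1/4, -1)
     R2 -= -2·R1  ⇒  (0, 0, 6, -8, -7)
     R3 -= -1/2·R1  ⇒  (0, 0, -25/4, 21/4, -1)
[3] R2 /= 6  ⇒  (0, 0, 1, -4/3, -7/6)
     R0 -= -1/4·R2  ⇒  (1, 0, 0, -1/12, -31/24)
     R1 -= 5/2·R2  ⇒  (0, 1, 0, 5/6, 11/12)
     R3 -= -25/4·R2  ⇒  (0, 0, 0, -37/12, -199/24)
[4] R3 /= -37/12  ⇒  (0, 0, 0, 1, 199/74)
     R0 -= -1/12·R3  ⇒  (1, 0, 0, 0, -79/74)
     R1 -= 5/6·R3  ⇒  (0, 1, 0, 0, -49/37)
     R2 -= -4/3·R3  ⇒  (0, 0, 1, 0, 179/74)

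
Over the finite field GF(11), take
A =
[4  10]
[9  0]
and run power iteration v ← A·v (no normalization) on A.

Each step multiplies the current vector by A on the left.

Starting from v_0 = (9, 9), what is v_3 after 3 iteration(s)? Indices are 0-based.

v_3 = (8, 1)

v_0 = (9, 9).
v_1 = A·v_0 = (5, 4).
v_2 = A·v_1 = (5, 1).
v_3 = A·v_2 = (8, 1).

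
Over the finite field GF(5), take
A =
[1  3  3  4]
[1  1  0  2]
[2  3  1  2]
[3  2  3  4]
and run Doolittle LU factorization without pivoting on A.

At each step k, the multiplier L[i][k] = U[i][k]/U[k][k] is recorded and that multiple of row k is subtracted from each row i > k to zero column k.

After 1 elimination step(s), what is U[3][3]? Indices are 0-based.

[col 0] pivot 1
  R1 -= 1*R0 → (0, 3, 2, 3)  (L[1][0] := 1)
  R2 -= 2*R0 → (0, 2, 0, 4)  (L[2][0] := 2)
  R3 -= 3*R0 → (0, 3, 4, 2)  (L[3][0] := 3)

U[3][3] = 2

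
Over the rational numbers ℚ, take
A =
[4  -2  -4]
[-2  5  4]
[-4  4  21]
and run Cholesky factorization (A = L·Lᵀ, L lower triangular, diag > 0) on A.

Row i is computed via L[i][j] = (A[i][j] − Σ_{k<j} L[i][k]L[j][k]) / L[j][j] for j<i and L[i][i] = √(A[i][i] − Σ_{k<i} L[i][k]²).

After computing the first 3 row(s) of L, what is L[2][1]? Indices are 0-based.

L[2][1] = 1

Step 1: L[0][0] = √(4) = 2.
  L[1][0] = (-2) / L[0][0] = -1.
Step 2: L[1][1] = √(4) = 2.
  L[2][0] = (-4) / L[0][0] = -2.
  L[2][1] = (2) / L[1][1] = 1.
Step 3: L[2][2] = √(16) = 4.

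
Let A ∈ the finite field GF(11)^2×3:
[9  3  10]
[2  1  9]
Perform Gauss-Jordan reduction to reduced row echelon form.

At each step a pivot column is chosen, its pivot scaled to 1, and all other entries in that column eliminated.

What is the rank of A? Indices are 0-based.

pivot(0,0)=9: scale R0 → (1, 4, 6)
  clear (1,0): R1 −= (2)R0 → (0, 4, 8)
pivot(1,1)=4: scale R1 → (0, 1, 2)
  clear (0,1): R0 −= (4)R1 → (1, 0, 9)

rank = 2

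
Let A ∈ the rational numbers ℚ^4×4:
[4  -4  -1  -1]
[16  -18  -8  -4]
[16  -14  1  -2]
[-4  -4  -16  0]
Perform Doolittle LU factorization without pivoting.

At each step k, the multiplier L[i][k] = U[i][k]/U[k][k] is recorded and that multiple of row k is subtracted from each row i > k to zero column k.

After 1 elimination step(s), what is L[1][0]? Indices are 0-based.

Step 1: pivot at (0,0) is 4.
  row1 ← row1 − (4)·row0  ⇒  L[1][0]=4, U row1=(0, -2, -4, 0)
  row2 ← row2 − (4)·row0  ⇒  L[2][0]=4, U row2=(0, 2, 5, 2)
  row3 ← row3 − (-1)·row0  ⇒  L[3][0]=-1, U row3=(0, -8, -17, -1)

L[1][0] = 4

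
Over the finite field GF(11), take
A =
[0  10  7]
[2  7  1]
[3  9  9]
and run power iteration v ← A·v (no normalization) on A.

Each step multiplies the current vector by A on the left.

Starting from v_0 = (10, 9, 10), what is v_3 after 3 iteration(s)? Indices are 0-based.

v_3 = (8, 10, 10)

v_0 = (10, 9, 10).
v_1 = A·v_0 = (6, 5, 3).
v_2 = A·v_1 = (5, 6, 2).
v_3 = A·v_2 = (8, 10, 10).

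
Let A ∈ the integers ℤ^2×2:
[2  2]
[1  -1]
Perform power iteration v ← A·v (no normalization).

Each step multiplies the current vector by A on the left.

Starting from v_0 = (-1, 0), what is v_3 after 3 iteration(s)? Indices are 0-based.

v_0 = (-1, 0).
v_1 = A·v_0 = (-2, -1).
v_2 = A·v_1 = (-6, -1).
v_3 = A·v_2 = (-14, -5).

v_3 = (-14, -5)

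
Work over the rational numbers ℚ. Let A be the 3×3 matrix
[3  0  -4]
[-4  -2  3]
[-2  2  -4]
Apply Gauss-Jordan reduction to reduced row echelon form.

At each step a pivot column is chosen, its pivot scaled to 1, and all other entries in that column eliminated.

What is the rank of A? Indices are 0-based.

step 1: normalize row 0 (÷3) = (1, 0, -4/3)
  row 1: subtract -4×row0 = (0, -2, -7/3)
  row 2: subtract -2×row0 = (0, 2, -20/3)
step 2: normalize row 1 (÷-2) = (0, 1, 7/6)
  row 2: subtract 2×row1 = (0, 0, -9)
step 3: normalize row 2 (÷-9) = (0, 0, 1)
  row 0: subtract -4/3×row2 = (1, 0, 0)
  row 1: subtract 7/6×row2 = (0, 1, 0)

rank = 3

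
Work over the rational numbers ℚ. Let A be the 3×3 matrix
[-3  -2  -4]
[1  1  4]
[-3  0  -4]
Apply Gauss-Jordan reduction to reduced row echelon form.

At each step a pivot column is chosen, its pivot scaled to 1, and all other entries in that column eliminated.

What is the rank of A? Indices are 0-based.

step 1: normalize row 0 (÷-3) = (1, 2/3, 4/3)
  row 1: subtract 1×row0 = (0, 1/3, 8/3)
  row 2: subtract -3×row0 = (0, 2, 0)
step 2: normalize row 1 (÷1/3) = (0, 1, 8)
  row 0: subtract 2/3×row1 = (1, 0, -4)
  row 2: subtract 2×row1 = (0, 0, -16)
step 3: normalize row 2 (÷-16) = (0, 0, 1)
  row 0: subtract -4×row2 = (1, 0, 0)
  row 1: subtract 8×row2 = (0, 1, 0)

rank = 3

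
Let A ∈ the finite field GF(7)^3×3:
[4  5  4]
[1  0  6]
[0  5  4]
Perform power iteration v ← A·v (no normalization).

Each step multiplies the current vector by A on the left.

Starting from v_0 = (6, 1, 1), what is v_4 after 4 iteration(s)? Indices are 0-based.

v_4 = (3, 2, 2)

v_0 = (6, 1, 1).
v_1 = A·v_0 = (5, 5, 2).
v_2 = A·v_1 = (4, 3, 5).
v_3 = A·v_2 = (2, 6, 0).
v_4 = A·v_3 = (3, 2, 2).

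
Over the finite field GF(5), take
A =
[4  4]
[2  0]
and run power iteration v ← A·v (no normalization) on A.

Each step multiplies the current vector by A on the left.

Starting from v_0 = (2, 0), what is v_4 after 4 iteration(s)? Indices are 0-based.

v_4 = (3, 2)

v_0 = (2, 0).
v_1 = A·v_0 = (3, 4).
v_2 = A·v_1 = (3, 1).
v_3 = A·v_2 = (1, 1).
v_4 = A·v_3 = (3, 2).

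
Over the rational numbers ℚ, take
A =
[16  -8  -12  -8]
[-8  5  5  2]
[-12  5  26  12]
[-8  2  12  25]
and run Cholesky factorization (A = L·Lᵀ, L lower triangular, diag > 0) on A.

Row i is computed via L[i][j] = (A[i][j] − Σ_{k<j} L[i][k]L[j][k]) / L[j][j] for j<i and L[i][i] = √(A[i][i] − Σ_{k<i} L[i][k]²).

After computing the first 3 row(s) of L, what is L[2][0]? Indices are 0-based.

Step 1: L[0][0] = √(16) = 4.
  L[1][0] = (-8) / L[0][0] = -2.
Step 2: L[1][1] = √(1) = 1.
  L[2][0] = (-12) / L[0][0] = -3.
  L[2][1] = (-1) / L[1][1] = -1.
Step 3: L[2][2] = √(16) = 4.

L[2][0] = -3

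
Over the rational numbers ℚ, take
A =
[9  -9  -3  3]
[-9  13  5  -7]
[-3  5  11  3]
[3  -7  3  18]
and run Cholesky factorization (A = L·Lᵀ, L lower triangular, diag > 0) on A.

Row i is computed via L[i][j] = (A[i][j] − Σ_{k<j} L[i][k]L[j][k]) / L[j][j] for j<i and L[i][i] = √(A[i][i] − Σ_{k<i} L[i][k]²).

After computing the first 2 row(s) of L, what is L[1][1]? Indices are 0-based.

L[1][1] = 2

Step 1: L[0][0] = √(9) = 3.
  L[1][0] = (-9) / L[0][0] = -3.
Step 2: L[1][1] = √(4) = 2.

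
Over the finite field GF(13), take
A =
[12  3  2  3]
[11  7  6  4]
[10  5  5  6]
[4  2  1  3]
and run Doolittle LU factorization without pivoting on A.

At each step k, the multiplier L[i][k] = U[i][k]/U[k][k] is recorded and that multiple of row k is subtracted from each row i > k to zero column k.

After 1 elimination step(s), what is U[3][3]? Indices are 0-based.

Step 1: pivot at (0,0) is 12.
  row1 ← row1 − (2)·row0  ⇒  L[1][0]=2, U row1=(0, 1, 2, 11)
  row2 ← row2 − (3)·row0  ⇒  L[2][0]=3, U row2=(0, 9, 12, 10)
  row3 ← row3 − (9)·row0  ⇒  L[3][0]=9, U row3=(0, 1, 9, 2)

U[3][3] = 2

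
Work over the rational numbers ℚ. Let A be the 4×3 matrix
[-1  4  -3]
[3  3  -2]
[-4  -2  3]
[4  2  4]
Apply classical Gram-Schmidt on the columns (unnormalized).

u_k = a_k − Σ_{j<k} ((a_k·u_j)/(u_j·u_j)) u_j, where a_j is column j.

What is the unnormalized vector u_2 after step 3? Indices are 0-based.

u_2 = (34/105, -34/35, 65/21, 82/21)

Step 1: u_0 = a_0 = (-1, 3, -4, 4).
Step 2: u_1 = a_1 − (1/2)·u_0 = (9/2, 3/2, 0, 0).
Step 3: u_2 = a_2 − (1/42)·u_0 − (-11/15)·u_1 = (34/105, -34/35, 65/21, 82/21).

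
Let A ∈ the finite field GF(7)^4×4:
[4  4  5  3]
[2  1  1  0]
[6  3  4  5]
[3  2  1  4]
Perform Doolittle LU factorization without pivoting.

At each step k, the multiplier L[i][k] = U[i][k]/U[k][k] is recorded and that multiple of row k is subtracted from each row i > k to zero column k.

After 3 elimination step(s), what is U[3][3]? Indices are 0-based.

U[3][3] = 6

Step 1: pivot at (0,0) is 4.
  row1 ← row1 − (4)·row0  ⇒  L[1][0]=4, U row1=(0, 6, 2, 2)
  row2 ← row2 − (5)·row0  ⇒  L[2][0]=5, U row2=(0, 4, 0, 4)
  row3 ← row3 − (6)·row0  ⇒  L[3][0]=6, U row3=(0, 6, 6, 0)
Step 2: pivot at (1,1) is 6.
  row2 ← row2 − (3)·row1  ⇒  L[2][1]=3, U row2=(0, 0, 1, 5)
  row3 ← row3 − (1)·row1  ⇒  L[3][1]=1, U row3=(0, 0, 4, 5)
Step 3: pivot at (2,2) is 1.
  row3 ← row3 − (4)·row2  ⇒  L[3][2]=4, U row3=(0, 0, 0, 6)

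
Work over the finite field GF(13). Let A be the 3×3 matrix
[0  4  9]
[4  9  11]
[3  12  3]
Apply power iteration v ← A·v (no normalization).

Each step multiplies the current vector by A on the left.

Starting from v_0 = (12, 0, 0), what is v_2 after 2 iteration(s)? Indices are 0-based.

v_0 = (12, 0, 0).
v_1 = A·v_0 = (0, 9, 10).
v_2 = A·v_1 = (9, 9, 8).

v_2 = (9, 9, 8)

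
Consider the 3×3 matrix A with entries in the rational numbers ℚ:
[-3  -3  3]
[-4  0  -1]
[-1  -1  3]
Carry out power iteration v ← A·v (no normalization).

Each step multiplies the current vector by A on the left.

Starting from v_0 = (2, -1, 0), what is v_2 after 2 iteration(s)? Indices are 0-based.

v_2 = (30, 13, 8)

v_0 = (2, -1, 0).
v_1 = A·v_0 = (-3, -8, -1).
v_2 = A·v_1 = (30, 13, 8).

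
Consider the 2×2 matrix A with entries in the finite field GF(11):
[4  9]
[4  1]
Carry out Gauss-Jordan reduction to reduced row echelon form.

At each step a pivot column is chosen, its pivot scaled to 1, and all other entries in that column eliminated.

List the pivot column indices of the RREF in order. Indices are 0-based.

pivot columns: 0, 1

step 1: normalize row 0 (÷4) = (1, 5)
  row 1: subtract 4×row0 = (0, 3)
step 2: normalize row 1 (÷3) = (0, 1)
  row 0: subtract 5×row1 = (1, 0)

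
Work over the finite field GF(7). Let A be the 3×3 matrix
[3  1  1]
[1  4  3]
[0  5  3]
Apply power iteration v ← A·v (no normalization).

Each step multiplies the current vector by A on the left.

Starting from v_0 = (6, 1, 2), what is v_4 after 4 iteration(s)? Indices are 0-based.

v_4 = (1, 4, 5)

v_0 = (6, 1, 2).
v_1 = A·v_0 = (0, 2, 4).
v_2 = A·v_1 = (6, 6, 1).
v_3 = A·v_2 = (4, 5, 5).
v_4 = A·v_3 = (1, 4, 5).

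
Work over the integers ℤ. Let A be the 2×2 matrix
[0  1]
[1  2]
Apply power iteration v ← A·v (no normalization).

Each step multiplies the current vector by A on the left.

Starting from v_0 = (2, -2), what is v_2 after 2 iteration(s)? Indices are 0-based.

v_2 = (-2, -6)

v_0 = (2, -2).
v_1 = A·v_0 = (-2, -2).
v_2 = A·v_1 = (-2, -6).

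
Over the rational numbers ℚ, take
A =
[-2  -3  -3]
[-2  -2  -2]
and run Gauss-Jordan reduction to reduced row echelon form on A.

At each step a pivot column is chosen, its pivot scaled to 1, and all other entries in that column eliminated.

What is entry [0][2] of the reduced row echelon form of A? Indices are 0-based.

pivot(0,0)=-2: scale R0 → (1, 3/2, 3/2)
  clear (1,0): R1 −= (-2)R0 → (0, 1, 1)
pivot(1,1)=1: scale R1 → (0, 1, 1)
  clear (0,1): R0 −= (3/2)R1 → (1, 0, 0)

M[0][2] = 0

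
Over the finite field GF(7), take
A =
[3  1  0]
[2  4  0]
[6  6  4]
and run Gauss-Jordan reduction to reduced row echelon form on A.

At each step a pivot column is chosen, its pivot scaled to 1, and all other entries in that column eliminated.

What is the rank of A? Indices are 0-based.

[1] R0 /= 3  ⇒  (1, 5, 0)
     R1 -= 2·R0  ⇒  (0, 1, 0)
     R2 -= 6·R0  ⇒  (0, 4, 4)
[2] R1 /= 1  ⇒  (0, 1, 0)
     R0 -= 5·R1  ⇒  (1, 0, 0)
     R2 -= 4·R1  ⇒  (0, 0, 4)
[3] R2 /= 4  ⇒  (0, 0, 1)

rank = 3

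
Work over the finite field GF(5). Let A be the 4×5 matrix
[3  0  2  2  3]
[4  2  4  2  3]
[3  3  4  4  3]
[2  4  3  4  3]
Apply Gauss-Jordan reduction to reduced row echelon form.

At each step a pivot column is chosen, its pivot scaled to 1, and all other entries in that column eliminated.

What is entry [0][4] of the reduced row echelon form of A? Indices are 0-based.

[1] R0 /= 3  ⇒  (1, 0, 4, 4, 1)
     R1 -= 4·R0  ⇒  (0, 2, 3, 1, 4)
     R2 -= 3·R0  ⇒  (0, 3, 2, 2, 0)
     R3 -= 2·R0  ⇒  (0, 4, 0, 1, 1)
[2] R1 /= 2  ⇒  (0, 1, 4, 3, 2)
     R2 -= 3·R1  ⇒  (0, 0, 0, 3, 4)
     R3 -= 4·R1  ⇒  (0, 0, 4, 4, 3)
[3] R2 <-> R3
[3] R2 /= 4  ⇒  (0, 0, 1, 1, 2)
     R0 -= 4·R2  ⇒  (1, 0, 0, 0, 3)
     R1 -= 4·R2  ⇒  (0, 1, 0, 4, 4)
[4] R3 /= 3  ⇒  (0, 0, 0, 1, 3)
     R1 -= 4·R3  ⇒  (0, 1, 0, 0, 2)
     R2 -= 1·R3  ⇒  (0, 0, 1, 0, 4)

M[0][4] = 3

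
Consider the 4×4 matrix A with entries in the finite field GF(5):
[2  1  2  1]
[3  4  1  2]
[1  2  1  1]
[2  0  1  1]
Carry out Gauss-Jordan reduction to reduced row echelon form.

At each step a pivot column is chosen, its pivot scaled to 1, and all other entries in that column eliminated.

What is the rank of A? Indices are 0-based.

step 1: normalize row 0 (÷2) = (1, 3, 1, 3)
  row 1: subtract 3×row0 = (0, 0, 3, 3)
  row 2: subtract 1×row0 = (0, 4, 0, 3)
  row 3: subtract 2×row0 = (0, 4, 4, 0)
step 2: exchange rows 1,2
step 2: normalize row 1 (÷4) = (0, 1, 0, 2)
  row 0: subtract 3×row1 = (1, 0, 1, 2)
  row 3: subtract 4×row1 = (0, 0, 4, 2)
step 3: normalize row 2 (÷3) = (0, 0, 1, 1)
  row 0: subtract 1×row2 = (1, 0, 0, 1)
  row 3: subtract 4×row2 = (0, 0, 0, 3)
step 4: normalize row 3 (÷3) = (0, 0, 0, 1)
  row 0: subtract 1×row3 = (1, 0, 0, 0)
  row 1: subtract 2×row3 = (0, 1, 0, 0)
  row 2: subtract 1×row3 = (0, 0, 1, 0)

rank = 4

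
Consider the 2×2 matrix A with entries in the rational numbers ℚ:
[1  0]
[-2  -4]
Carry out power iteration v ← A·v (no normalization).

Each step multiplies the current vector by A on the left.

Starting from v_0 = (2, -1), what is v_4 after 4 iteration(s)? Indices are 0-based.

v_4 = (2, -52)

v_0 = (2, -1).
v_1 = A·v_0 = (2, 0).
v_2 = A·v_1 = (2, -4).
v_3 = A·v_2 = (2, 12).
v_4 = A·v_3 = (2, -52).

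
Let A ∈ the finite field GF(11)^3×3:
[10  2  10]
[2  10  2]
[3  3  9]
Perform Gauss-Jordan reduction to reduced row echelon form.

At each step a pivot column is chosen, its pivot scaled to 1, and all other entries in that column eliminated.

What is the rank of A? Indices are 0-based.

rank = 3

step 1: normalize row 0 (÷10) = (1, 9, 1)
  row 1: subtract 2×row0 = (0, 3, 0)
  row 2: subtract 3×row0 = (0, 9, 6)
step 2: normalize row 1 (÷3) = (0, 1, 0)
  row 0: subtract 9×row1 = (1, 0, 1)
  row 2: subtract 9×row1 = (0, 0, 6)
step 3: normalize row 2 (÷6) = (0, 0, 1)
  row 0: subtract 1×row2 = (1, 0, 0)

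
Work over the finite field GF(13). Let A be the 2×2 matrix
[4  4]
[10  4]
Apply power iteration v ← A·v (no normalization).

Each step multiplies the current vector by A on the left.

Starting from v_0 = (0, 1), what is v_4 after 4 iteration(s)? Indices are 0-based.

v_0 = (0, 1).
v_1 = A·v_0 = (4, 4).
v_2 = A·v_1 = (6, 4).
v_3 = A·v_2 = (1, 11).
v_4 = A·v_3 = (9, 2).

v_4 = (9, 2)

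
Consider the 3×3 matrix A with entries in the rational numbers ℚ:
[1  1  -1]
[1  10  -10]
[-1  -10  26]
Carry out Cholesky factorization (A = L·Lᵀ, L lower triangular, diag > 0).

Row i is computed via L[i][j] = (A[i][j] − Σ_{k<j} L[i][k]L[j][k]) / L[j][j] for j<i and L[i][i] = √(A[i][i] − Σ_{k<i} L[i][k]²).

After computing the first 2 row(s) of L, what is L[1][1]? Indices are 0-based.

Step 1: L[0][0] = √(1) = 1.
  L[1][0] = (1) / L[0][0] = 1.
Step 2: L[1][1] = √(9) = 3.

L[1][1] = 3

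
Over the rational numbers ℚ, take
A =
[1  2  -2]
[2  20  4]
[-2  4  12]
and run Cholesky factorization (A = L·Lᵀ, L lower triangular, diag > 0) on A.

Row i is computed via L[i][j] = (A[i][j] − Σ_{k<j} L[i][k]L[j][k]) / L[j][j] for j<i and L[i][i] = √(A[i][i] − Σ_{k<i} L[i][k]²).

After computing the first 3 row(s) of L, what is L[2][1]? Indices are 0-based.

Step 1: L[0][0] = √(1) = 1.
  L[1][0] = (2) / L[0][0] = 2.
Step 2: L[1][1] = √(16) = 4.
  L[2][0] = (-2) / L[0][0] = -2.
  L[2][1] = (8) / L[1][1] = 2.
Step 3: L[2][2] = √(4) = 2.

L[2][1] = 2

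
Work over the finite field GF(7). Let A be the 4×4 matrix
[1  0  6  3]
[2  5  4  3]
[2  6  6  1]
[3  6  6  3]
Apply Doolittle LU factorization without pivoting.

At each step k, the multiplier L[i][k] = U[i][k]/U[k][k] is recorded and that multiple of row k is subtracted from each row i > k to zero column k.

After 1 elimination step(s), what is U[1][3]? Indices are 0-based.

[col 0] pivot 1
  R1 -= 2*R0 → (0, 5, 6, 4)  (L[1][0] := 2)
  R2 -= 2*R0 → (0, 6, 1, 2)  (L[2][0] := 2)
  R3 -= 3*R0 → (0, 6, 2, 1)  (L[3][0] := 3)

U[1][3] = 4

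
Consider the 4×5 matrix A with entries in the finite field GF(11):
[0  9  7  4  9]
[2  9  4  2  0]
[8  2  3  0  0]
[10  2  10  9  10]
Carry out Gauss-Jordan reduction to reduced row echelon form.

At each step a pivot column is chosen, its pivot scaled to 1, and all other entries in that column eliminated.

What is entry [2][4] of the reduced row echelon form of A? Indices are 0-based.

M[2][4] = 3

pivot(0,0): swap R0↔R1
pivot(0,0)=2: scale R0 → (1, 10, 2, 1, 0)
  clear (2,0): R2 −= (8)R0 → (0, 10, 9, 3, 0)
  clear (3,0): R3 −= (10)R0 → (0, 1, 1, 10, 10)
pivot(1,1)=9: scale R1 → (0, 1, 2, 9, 1)
  clear (0,1): R0 −= (10)R1 → (1, 0, 4, 10, 1)
  clear (2,1): R2 −= (10)R1 → (0, 0, 0, 1, 1)
  clear (3,1): R3 −= (1)R1 → (0, 0, 10, 1, 9)
pivot(2,2): swap R2↔R3
pivot(2,2)=10: scale R2 → (0, 0, 1, 10, 2)
  clear (0,2): R0 −= (4)R2 → (1, 0, 0, 3, 4)
  clear (1,2): R1 −= (2)R2 → (0, 1, 0, 0, 8)
pivot(3,3)=1: scale R3 → (0, 0, 0, 1, 1)
  clear (0,3): R0 −= (3)R3 → (1, 0, 0, 0, 1)
  clear (2,3): R2 −= (10)R3 → (0, 0, 1, 0, 3)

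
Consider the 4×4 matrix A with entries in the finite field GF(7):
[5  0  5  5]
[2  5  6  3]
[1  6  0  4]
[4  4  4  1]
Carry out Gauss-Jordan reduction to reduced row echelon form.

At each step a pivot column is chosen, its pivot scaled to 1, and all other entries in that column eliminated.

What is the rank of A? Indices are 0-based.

rank = 4

[1] R0 /= 5  ⇒  (1, 0, 1, 1)
     R1 -= 2·R0  ⇒  (0, 5, 4, 1)
     R2 -= 1·R0  ⇒  (0, 6, 6, 3)
     R3 -= 4·R0  ⇒  (0, 4, 0, 4)
[2] R1 /= 5  ⇒  (0, 1, 5, 3)
     R2 -= 6·R1  ⇒  (0, 0, 4, 6)
     R3 -= 4·R1  ⇒  (0, 0, 1, 6)
[3] R2 /= 4  ⇒  (0, 0, 1, 5)
     R0 -= 1·R2  ⇒  (1, 0, 0, 3)
     R1 -= 5·R2  ⇒  (0, 1, 0, 6)
     R3 -= 1·R2  ⇒  (0, 0, 0, 1)
[4] R3 /= 1  ⇒  (0, 0, 0, 1)
     R0 -= 3·R3  ⇒  (1, 0, 0, 0)
     R1 -= 6·R3  ⇒  (0, 1, 0, 0)
     R2 -= 5·R3  ⇒  (0, 0, 1, 0)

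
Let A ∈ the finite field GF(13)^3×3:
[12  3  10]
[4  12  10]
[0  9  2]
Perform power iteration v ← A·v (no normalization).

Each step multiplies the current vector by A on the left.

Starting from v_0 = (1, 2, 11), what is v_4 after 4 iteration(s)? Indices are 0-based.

v_0 = (1, 2, 11).
v_1 = A·v_0 = (11, 8, 1).
v_2 = A·v_1 = (10, 7, 9).
v_3 = A·v_2 = (10, 6, 3).
v_4 = A·v_3 = (12, 12, 8).

v_4 = (12, 12, 8)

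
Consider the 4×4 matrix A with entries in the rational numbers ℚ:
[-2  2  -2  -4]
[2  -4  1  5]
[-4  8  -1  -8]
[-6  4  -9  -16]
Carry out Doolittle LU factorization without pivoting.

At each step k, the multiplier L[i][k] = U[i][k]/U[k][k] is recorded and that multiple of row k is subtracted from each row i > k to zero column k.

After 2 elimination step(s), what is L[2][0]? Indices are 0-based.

L[2][0] = 2

k=0: U[0][0]=-2
  eliminate (1,0): mult=-1, new row 1: (0, -2, -1, 1); set L[1][0]=-1
  eliminate (2,0): mult=2, new row 2: (0, 4, 3, 0); set L[2][0]=2
  eliminate (3,0): mult=3, new row 3: (0, -2, -3, -4); set L[3][0]=3
k=1: U[1][1]=-2
  eliminate (2,1): mult=-2, new row 2: (0, 0, 1, 2); set L[2][1]=-2
  eliminate (3,1): mult=1, new row 3: (0, 0, -2, -5); set L[3][1]=1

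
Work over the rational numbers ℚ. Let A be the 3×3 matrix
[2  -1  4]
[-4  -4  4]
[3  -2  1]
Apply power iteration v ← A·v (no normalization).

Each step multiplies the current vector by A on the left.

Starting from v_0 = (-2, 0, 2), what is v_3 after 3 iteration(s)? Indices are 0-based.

v_3 = (-48, 384, 96)

v_0 = (-2, 0, 2).
v_1 = A·v_0 = (4, 16, -4).
v_2 = A·v_1 = (-24, -96, -24).
v_3 = A·v_2 = (-48, 384, 96).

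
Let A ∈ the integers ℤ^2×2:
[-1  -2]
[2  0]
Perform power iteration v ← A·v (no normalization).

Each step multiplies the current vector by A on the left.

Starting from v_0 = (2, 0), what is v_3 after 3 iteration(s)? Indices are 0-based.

v_3 = (14, -12)

v_0 = (2, 0).
v_1 = A·v_0 = (-2, 4).
v_2 = A·v_1 = (-6, -4).
v_3 = A·v_2 = (14, -12).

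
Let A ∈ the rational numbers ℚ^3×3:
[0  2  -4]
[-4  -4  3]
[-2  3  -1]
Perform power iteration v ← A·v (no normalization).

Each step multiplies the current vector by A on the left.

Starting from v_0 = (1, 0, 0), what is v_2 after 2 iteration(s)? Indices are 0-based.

v_0 = (1, 0, 0).
v_1 = A·v_0 = (0, -4, -2).
v_2 = A·v_1 = (0, 10, -10).

v_2 = (0, 10, -10)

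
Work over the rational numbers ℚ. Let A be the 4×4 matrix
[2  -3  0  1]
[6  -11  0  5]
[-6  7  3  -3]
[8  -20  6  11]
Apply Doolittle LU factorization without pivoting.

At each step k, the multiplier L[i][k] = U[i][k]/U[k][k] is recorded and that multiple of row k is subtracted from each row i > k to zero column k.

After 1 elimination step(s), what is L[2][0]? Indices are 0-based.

[col 0] pivot 2
  R1 -= 3*R0 → (0, -2, 0, 2)  (L[1][0] := 3)
  R2 -= -3*R0 → (0, -2, 3, 0)  (L[2][0] := -3)
  R3 -= 4*R0 → (0, -8, 6, 7)  (L[3][0] := 4)

L[2][0] = -3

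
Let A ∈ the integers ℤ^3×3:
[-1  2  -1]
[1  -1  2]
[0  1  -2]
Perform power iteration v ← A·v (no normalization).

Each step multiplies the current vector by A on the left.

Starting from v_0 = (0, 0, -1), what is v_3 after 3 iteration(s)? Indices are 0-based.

v_0 = (0, 0, -1).
v_1 = A·v_0 = (1, -2, 2).
v_2 = A·v_1 = (-7, 7, -6).
v_3 = A·v_2 = (27, -26, 19).

v_3 = (27, -26, 19)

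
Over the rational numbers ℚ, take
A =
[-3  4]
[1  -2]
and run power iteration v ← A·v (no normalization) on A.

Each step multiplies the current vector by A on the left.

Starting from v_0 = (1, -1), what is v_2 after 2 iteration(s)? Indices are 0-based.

v_2 = (33, -13)

v_0 = (1, -1).
v_1 = A·v_0 = (-7, 3).
v_2 = A·v_1 = (33, -13).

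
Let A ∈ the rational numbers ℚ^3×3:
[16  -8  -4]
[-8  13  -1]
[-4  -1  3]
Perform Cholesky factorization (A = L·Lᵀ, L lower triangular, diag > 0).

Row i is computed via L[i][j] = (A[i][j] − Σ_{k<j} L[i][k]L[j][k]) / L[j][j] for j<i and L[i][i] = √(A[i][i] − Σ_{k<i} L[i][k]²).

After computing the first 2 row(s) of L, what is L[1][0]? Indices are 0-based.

Step 1: L[0][0] = √(16) = 4.
  L[1][0] = (-8) / L[0][0] = -2.
Step 2: L[1][1] = √(9) = 3.

L[1][0] = -2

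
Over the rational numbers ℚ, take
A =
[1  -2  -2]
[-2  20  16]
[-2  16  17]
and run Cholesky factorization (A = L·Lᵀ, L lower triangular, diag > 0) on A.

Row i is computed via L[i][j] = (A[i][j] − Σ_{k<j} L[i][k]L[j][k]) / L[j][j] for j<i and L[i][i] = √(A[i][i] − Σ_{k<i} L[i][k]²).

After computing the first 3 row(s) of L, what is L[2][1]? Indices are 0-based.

Step 1: L[0][0] = √(1) = 1.
  L[1][0] = (-2) / L[0][0] = -2.
Step 2: L[1][1] = √(16) = 4.
  L[2][0] = (-2) / L[0][0] = -2.
  L[2][1] = (12) / L[1][1] = 3.
Step 3: L[2][2] = √(4) = 2.

L[2][1] = 3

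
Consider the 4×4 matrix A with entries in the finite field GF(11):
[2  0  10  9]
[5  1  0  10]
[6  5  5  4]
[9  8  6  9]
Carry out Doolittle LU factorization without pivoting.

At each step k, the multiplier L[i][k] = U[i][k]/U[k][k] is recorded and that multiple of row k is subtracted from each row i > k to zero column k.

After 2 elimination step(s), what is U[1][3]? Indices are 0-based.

k=0: U[0][0]=2
  eliminate (1,0): mult=8, new row 1: (0, 1, 8, 4); set L[1][0]=8
  eliminate (2,0): mult=3, new row 2: (0, 5, 8, 10); set L[2][0]=3
  eliminate (3,0): mult=10, new row 3: (0, 8, 5, 7); set L[3][0]=10
k=1: U[1][1]=1
  eliminate (2,1): mult=5, new row 2: (0, 0, 1, 1); set L[2][1]=5
  eliminate (3,1): mult=8, new row 3: (0, 0, 7, 8); set L[3][1]=8

U[1][3] = 4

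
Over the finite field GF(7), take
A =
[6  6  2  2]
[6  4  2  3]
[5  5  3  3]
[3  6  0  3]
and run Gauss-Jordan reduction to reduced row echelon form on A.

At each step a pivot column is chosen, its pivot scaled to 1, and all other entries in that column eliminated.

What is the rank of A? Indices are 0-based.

rank = 4

pivot(0,0)=6: scale R0 → (1, 1, 5, 5)
  clear (1,0): R1 −= (6)R0 → (0, 5, 0, 1)
  clear (2,0): R2 −= (5)R0 → (0, 0, 6, 6)
  clear (3,0): R3 −= (3)R0 → (0, 3, 6, 2)
pivot(1,1)=5: scale R1 → (0, 1, 0, 3)
  clear (0,1): R0 −= (1)R1 → (1, 0, 5, 2)
  clear (3,1): R3 −= (3)R1 → (0, 0, 6, 0)
pivot(2,2)=6: scale R2 → (0, 0, 1, 1)
  clear (0,2): R0 −= (5)R2 → (1, 0, 0, 4)
  clear (3,2): R3 −= (6)R2 → (0, 0, 0, 1)
pivot(3,3)=1: scale R3 → (0, 0, 0, 1)
  clear (0,3): R0 −= (4)R3 → (1, 0, 0, 0)
  clear (1,3): R1 −= (3)R3 → (0, 1, 0, 0)
  clear (2,3): R2 −= (1)R3 → (0, 0, 1, 0)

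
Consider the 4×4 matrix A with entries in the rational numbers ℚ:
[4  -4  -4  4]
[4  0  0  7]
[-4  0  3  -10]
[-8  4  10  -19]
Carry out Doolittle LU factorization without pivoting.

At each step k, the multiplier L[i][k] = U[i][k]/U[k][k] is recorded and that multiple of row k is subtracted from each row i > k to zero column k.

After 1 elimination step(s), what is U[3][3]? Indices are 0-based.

Step 1: pivot at (0,0) is 4.
  row1 ← row1 − (1)·row0  ⇒  L[1][0]=1, U row1=(0, 4, 4, 3)
  row2 ← row2 − (-1)·row0  ⇒  L[2][0]=-1, U row2=(0, -4, -1, -6)
  row3 ← row3 − (-2)·row0  ⇒  L[3][0]=-2, U row3=(0, -4, 2, -11)

U[3][3] = -11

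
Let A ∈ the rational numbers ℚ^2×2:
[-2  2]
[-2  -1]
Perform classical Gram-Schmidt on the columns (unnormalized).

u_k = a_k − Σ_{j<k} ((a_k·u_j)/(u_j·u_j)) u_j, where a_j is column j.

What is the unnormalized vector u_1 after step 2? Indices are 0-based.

u_1 = (3/2, -3/2)

Step 1: u_0 = a_0 = (-2, -2).
Step 2: u_1 = a_1 − (-1/4)·u_0 = (3/2, -3/2).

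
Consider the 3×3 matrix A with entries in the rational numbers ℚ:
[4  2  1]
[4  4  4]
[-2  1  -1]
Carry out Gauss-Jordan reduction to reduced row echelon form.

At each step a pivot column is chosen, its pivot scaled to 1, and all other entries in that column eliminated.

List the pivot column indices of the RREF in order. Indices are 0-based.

pivot columns: 0, 1, 2

[1] R0 /= 4  ⇒  (1, 1/2, 1/4)
     R1 -= 4·R0  ⇒  (0, 2, 3)
     R2 -= -2·R0  ⇒  (0, 2, -1/2)
[2] R1 /= 2  ⇒  (0, 1, 3/2)
     R0 -= 1/2·R1  ⇒  (1, 0, -1/2)
     R2 -= 2·R1  ⇒  (0, 0, -7/2)
[3] R2 /= -7/2  ⇒  (0, 0, 1)
     R0 -= -1/2·R2  ⇒  (1, 0, 0)
     R1 -= 3/2·R2  ⇒  (0, 1, 0)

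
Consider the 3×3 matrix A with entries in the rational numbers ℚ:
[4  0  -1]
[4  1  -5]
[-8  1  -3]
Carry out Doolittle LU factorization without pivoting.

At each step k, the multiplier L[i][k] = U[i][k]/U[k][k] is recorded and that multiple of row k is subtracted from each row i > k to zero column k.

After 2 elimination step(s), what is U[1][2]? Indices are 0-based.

U[1][2] = -4

Step 1: pivot at (0,0) is 4.
  row1 ← row1 − (1)·row0  ⇒  L[1][0]=1, U row1=(0, 1, -4)
  row2 ← row2 − (-2)·row0  ⇒  L[2][0]=-2, U row2=(0, 1, -5)
Step 2: pivot at (1,1) is 1.
  row2 ← row2 − (1)·row1  ⇒  L[2][1]=1, U row2=(0, 0, -1)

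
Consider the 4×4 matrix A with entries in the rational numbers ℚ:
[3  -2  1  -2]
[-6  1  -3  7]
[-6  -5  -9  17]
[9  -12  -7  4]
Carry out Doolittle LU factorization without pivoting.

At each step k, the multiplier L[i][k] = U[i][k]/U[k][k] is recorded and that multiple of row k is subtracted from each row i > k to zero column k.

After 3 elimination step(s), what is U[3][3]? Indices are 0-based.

U[3][3] = -4

Step 1: pivot at (0,0) is 3.
  row1 ← row1 − (-2)·row0  ⇒  L[1][0]=-2, U row1=(0, -3, -1, 3)
  row2 ← row2 − (-2)·row0  ⇒  L[2][0]=-2, U row2=(0, -9, -7, 13)
  row3 ← row3 − (3)·row0  ⇒  L[3][0]=3, U row3=(0, -6, -10, 10)
Step 2: pivot at (1,1) is -3.
  row2 ← row2 − (3)·row1  ⇒  L[2][1]=3, U row2=(0, 0, -4, 4)
  row3 ← row3 − (2)·row1  ⇒  L[3][1]=2, U row3=(0, 0, -8, 4)
Step 3: pivot at (2,2) is -4.
  row3 ← row3 − (2)·row2  ⇒  L[3][2]=2, U row3=(0, 0, 0, -4)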